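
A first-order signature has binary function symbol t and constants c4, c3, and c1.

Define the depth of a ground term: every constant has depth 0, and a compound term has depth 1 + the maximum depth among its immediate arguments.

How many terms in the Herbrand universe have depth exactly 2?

Count level by level. With function symbols t/2, the terms of depth ≤ k are the 3 constants together with each function applied to depth-≤(k−1) tuples, so N_k = 3 + N_{k-1}^2.
N_0 = 3
N_1 = 3 + 3^2 = 12
N_2 = 3 + 12^2 = 147
Terms of depth exactly 2: N_2 − N_1 = 147 − 12 = 135.

135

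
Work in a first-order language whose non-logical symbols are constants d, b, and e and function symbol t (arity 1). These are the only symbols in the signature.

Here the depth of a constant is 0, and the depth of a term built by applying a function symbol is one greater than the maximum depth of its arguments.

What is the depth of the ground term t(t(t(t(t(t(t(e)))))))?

depth(t(e)) = 1 + depth(e) = 1 + 0 = 1
depth(t(t(e))) = 1 + depth(t(e)) = 1 + 1 = 2
depth(t(t(t(e)))) = 1 + depth(t(t(e))) = 1 + 2 = 3
depth(t(t(t(t(e))))) = 1 + depth(t(t(t(e)))) = 1 + 3 = 4
depth(t(t(t(t(t(e)))))) = 1 + depth(t(t(t(t(e))))) = 1 + 4 = 5
depth(t(t(t(t(t(t(e))))))) = 1 + depth(t(t(t(t(t(e)))))) = 1 + 5 = 6
depth(t(t(t(t(t(t(t(e)))))))) = 1 + depth(t(t(t(t(t(t(e))))))) = 1 + 6 = 7

7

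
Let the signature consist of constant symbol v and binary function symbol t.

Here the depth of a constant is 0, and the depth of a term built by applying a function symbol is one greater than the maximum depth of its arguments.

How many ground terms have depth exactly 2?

Let N_k count ground terms of depth at most k. Each non-constant term of depth ≤ k is some function symbol applied to depth-≤(k−1) arguments, giving N_k = 1 + N_{k-1}^2.
N_0 = 1
N_1 = 1 + 1^2 = 2
N_2 = 1 + 2^2 = 5
Terms of depth exactly 2: N_2 − N_1 = 5 − 2 = 3.

3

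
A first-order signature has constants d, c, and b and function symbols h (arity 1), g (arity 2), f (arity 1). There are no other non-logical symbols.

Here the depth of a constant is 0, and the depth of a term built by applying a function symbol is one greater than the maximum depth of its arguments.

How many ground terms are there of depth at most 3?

Let N_k = |{terms of depth ≤ k}|. Then N_0 = 3 and N_k = 3 + N_{k-1} + N_{k-1}^2 + N_{k-1} for k ≥ 1 (one summand per function symbol, arity giving the exponent).
N_0 = 3
N_1 = 3 + 3 + 3^2 + 3 = 18
N_2 = 3 + 18 + 18^2 + 18 = 363
N_3 = 3 + 363 + 363^2 + 363 = 132498

132498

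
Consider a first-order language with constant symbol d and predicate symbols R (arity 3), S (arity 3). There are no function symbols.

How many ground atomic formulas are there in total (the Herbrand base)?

2

With no function symbols, the Herbrand universe is just the 1 constant.
Ground atoms per predicate: R: 1^3 = 1, S: 1^3 = 1.
Herbrand base size = 1 + 1 = 2.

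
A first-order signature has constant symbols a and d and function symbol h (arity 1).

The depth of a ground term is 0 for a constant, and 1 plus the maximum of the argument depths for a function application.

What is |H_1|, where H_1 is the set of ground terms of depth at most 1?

4

Count level by level. With function symbols h/1, the terms of depth ≤ k are the 2 constants together with each function applied to depth-≤(k−1) tuples, so N_k = 2 + N_{k-1}.
N_0 = 2
N_1 = 2 + 2 = 4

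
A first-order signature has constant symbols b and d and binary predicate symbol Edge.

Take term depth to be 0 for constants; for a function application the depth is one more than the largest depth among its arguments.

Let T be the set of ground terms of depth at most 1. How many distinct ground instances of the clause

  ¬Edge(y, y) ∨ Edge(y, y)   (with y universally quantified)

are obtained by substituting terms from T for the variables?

Ground terms of depth ≤ 1:
  With no function symbols every ground term is a constant, so there are exactly 2 ground terms at every depth bound.
  N_0 = 2
  N_1 = 2
  Explicitly: b, d.
So there are 2 ground terms available for substitution.
The body mentions the single quantified variable y; since ground terms form a free algebra, no two substitutions collapse to the same formula.
Number of ground instances = 2.

2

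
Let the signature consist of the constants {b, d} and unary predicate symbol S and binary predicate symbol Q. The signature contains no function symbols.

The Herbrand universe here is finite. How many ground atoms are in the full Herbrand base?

6

With no function symbols, the Herbrand universe is just the 2 constants.
Ground atoms per predicate: S: 2, Q: 2^2 = 4.
Herbrand base size = 2 + 4 = 6.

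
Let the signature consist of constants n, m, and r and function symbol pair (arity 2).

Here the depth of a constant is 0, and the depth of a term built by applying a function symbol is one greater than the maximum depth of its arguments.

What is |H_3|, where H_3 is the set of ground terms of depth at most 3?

21612

If N_k denotes the number of depth-≤k ground terms, the 3 constants give N_0 = 3, and each function symbol of arity r contributes N_{k-1}^r new terms at level k: N_k = 3 + N_{k-1}^2.
N_0 = 3
N_1 = 3 + 3^2 = 12
N_2 = 3 + 12^2 = 147
N_3 = 3 + 147^2 = 21612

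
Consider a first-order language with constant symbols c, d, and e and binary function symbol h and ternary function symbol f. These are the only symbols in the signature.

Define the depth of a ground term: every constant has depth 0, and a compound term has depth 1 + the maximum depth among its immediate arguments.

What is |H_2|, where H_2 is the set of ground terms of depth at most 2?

60843

If N_k denotes the number of depth-≤k ground terms, the 3 constants give N_0 = 3, and each function symbol of arity r contributes N_{k-1}^r new terms at level k: N_k = 3 + N_{k-1}^2 + N_{k-1}^3.
N_0 = 3
N_1 = 3 + 3^2 + 3^3 = 39
N_2 = 3 + 39^2 + 39^3 = 60843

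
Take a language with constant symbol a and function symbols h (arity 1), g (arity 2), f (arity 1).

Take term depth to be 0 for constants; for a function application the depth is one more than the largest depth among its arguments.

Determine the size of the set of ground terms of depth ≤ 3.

676

If N_k denotes the number of depth-≤k ground terms, the 1 constant gives N_0 = 1, and each function symbol of arity r contributes N_{k-1}^r new terms at level k: N_k = 1 + N_{k-1} + N_{k-1}^2 + N_{k-1}.
N_0 = 1
N_1 = 1 + 1 + 1^2 + 1 = 4
N_2 = 1 + 4 + 4^2 + 4 = 25
N_3 = 1 + 25 + 25^2 + 25 = 676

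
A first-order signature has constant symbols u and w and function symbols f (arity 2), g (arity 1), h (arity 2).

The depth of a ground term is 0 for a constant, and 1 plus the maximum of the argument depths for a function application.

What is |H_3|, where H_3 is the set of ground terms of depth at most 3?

182712

Let N_k = |{terms of depth ≤ k}|. Then N_0 = 2 and N_k = 2 + N_{k-1}^2 + N_{k-1} + N_{k-1}^2 for k ≥ 1 (one summand per function symbol, arity giving the exponent).
N_0 = 2
N_1 = 2 + 2^2 + 2 + 2^2 = 12
N_2 = 2 + 12^2 + 12 + 12^2 = 302
N_3 = 2 + 302^2 + 302 + 302^2 = 182712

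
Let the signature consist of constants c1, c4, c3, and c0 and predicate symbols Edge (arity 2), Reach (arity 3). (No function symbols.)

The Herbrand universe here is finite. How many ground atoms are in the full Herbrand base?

With no function symbols, the Herbrand universe is just the 4 constants.
Ground atoms per predicate: Edge: 4^2 = 16, Reach: 4^3 = 64.
Herbrand base size = 16 + 64 = 80.

80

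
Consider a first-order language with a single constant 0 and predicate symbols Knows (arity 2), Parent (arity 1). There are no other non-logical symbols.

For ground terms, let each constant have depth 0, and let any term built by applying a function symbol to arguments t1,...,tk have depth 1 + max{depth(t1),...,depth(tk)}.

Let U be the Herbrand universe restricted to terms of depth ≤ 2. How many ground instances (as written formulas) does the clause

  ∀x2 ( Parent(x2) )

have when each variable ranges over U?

Ground terms of depth ≤ 2:
  With no function symbols every ground term is a constant, so there is exactly 1 ground term at every depth bound.
  N_0 = 1
  N_1 = 1
  N_2 = 1
  Explicitly: 0.
So there is exactly 1 ground term available for substitution.
There is 1 variable to instantiate (x2),  occurring in at least one literal, so different choices give different ground instances.
Number of ground instances = 1.

1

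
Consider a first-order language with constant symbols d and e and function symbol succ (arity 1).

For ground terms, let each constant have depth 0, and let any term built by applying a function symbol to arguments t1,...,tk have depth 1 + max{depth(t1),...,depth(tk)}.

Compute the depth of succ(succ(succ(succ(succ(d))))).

5

depth(succ(d)) = 1 + depth(d) = 1 + 0 = 1
depth(succ(succ(d))) = 1 + depth(succ(d)) = 1 + 1 = 2
depth(succ(succ(succ(d)))) = 1 + depth(succ(succ(d))) = 1 + 2 = 3
depth(succ(succ(succ(succ(d))))) = 1 + depth(succ(succ(succ(d)))) = 1 + 3 = 4
depth(succ(succ(succ(succ(succ(d)))))) = 1 + depth(succ(succ(succ(succ(d))))) = 1 + 4 = 5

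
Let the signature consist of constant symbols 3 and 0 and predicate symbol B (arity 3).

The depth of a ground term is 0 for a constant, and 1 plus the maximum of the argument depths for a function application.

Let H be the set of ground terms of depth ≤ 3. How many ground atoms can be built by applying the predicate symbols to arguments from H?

First count ground terms of depth ≤ 3.
With no function symbols every ground term is a constant, so there are exactly 2 ground terms at every depth bound.
N_0 = 2
N_1 = 2
N_2 = 2
N_3 = 2
Explicitly: 3, 0.
So |H| = 2.
Ground atoms are formed by filling each argument slot of a predicate with a term from H, so an r-ary predicate gives |H|^r atoms:
  B: 2^3 = 8
Total ground atoms: 8.

8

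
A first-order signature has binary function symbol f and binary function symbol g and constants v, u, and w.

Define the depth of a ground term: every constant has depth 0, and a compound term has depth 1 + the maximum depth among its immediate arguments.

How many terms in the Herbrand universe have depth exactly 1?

18

Write N_k for the number of ground terms of depth ≤ k. A term of depth ≤ k is either a constant or a function symbol applied to arguments of depth ≤ k−1, so N_k = 3 + N_{k-1}^2 + N_{k-1}^2.
N_0 = 3
N_1 = 3 + 3^2 + 3^2 = 21
Terms of depth exactly 1: N_1 − N_0 = 21 − 3 = 18.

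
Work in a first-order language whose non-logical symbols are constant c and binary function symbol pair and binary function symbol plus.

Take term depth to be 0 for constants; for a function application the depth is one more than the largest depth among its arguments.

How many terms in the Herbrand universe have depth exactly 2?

16

If N_k denotes the number of depth-≤k ground terms, the 1 constant gives N_0 = 1, and each function symbol of arity r contributes N_{k-1}^r new terms at level k: N_k = 1 + N_{k-1}^2 + N_{k-1}^2.
N_0 = 1
N_1 = 1 + 1^2 + 1^2 = 3
N_2 = 1 + 3^2 + 3^2 = 19
Terms of depth exactly 2: N_2 − N_1 = 19 − 3 = 16.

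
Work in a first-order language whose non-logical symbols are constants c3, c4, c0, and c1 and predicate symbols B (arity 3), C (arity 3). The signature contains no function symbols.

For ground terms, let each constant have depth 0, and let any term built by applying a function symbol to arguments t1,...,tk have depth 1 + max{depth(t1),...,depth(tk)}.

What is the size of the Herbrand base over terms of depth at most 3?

First count ground terms of depth ≤ 3.
With no function symbols every ground term is a constant, so there are exactly 4 ground terms at every depth bound.
N_0 = 4
N_1 = 4
N_2 = 4
N_3 = 4
So |H| = 4.
A ground atom is a predicate applied to a tuple of terms from H, so the count is the sum over predicates of |H|^arity:
  B: 4^3 = 64;  C: 4^3 = 64
Total ground atoms: 64 + 64 = 128.

128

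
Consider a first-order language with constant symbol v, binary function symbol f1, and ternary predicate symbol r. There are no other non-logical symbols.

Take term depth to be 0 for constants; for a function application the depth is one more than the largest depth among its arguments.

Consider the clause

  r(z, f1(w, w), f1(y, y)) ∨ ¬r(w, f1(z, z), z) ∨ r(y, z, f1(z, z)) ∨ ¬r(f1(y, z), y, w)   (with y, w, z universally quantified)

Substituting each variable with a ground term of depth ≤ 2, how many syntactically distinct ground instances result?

125

Ground terms of depth ≤ 2:
  Count level by level. With function symbols f1/2, the terms of depth ≤ k are the 1 constant together with each function applied to depth-≤(k−1) tuples, so N_k = 1 + N_{k-1}^2.
  N_0 = 1
  N_1 = 1 + 1^2 = 2
  N_2 = 1 + 2^2 = 5
So there are 5 ground terms available for substitution.
The clause has 3 distinct variables (y, w, z), each appearing in the body. In the free term algebra distinct substitutions yield syntactically distinct ground instances.
Number of ground instances = 5^3 = 125.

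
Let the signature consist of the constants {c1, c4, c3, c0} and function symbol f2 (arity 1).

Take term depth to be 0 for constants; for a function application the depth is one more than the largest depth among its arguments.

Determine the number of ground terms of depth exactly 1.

Write N_k for the number of ground terms of depth ≤ k. A term of depth ≤ k is either a constant or a function symbol applied to arguments of depth ≤ k−1, so N_k = 4 + N_{k-1}.
N_0 = 4
N_1 = 4 + 4 = 8
Terms of depth exactly 1: N_1 − N_0 = 8 − 4 = 4.

4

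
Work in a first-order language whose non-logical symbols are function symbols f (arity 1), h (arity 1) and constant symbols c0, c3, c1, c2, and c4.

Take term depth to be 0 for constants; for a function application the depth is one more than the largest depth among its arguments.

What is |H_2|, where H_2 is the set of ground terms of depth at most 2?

Let N_k count ground terms of depth at most k. Each non-constant term of depth ≤ k is some function symbol applied to depth-≤(k−1) arguments, giving N_k = 5 + N_{k-1} + N_{k-1}.
N_0 = 5
N_1 = 5 + 5 + 5 = 15
N_2 = 5 + 15 + 15 = 35

35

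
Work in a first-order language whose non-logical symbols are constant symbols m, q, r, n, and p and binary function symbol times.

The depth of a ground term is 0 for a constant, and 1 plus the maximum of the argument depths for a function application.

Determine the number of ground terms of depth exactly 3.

818125

Let N_k count ground terms of depth at most k. Each non-constant term of depth ≤ k is some function symbol applied to depth-≤(k−1) arguments, giving N_k = 5 + N_{k-1}^2.
N_0 = 5
N_1 = 5 + 5^2 = 30
N_2 = 5 + 30^2 = 905
N_3 = 5 + 905^2 = 819030
Terms of depth exactly 3: N_3 − N_2 = 819030 − 905 = 818125.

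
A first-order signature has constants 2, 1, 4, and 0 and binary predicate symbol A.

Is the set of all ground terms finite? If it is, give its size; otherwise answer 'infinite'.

There are no function symbols, so every ground term is one of the 4 constants.
The Herbrand universe is {2, 1, 4, 0}, which is finite with 4 elements.

4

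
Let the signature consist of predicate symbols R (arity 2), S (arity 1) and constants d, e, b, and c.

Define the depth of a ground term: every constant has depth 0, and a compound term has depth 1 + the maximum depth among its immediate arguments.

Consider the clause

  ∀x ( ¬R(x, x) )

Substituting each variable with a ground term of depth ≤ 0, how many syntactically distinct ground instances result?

Ground terms of depth ≤ 0:
  With no function symbols every ground term is a constant, so there are exactly 4 ground terms at every depth bound.
  N_0 = 4
  Explicitly: d, e, b, c.
So there are 4 ground terms available for substitution.
The body mentions the single quantified variable x; since ground terms form a free algebra, no two substitutions collapse to the same formula.
Number of ground instances = 4.

4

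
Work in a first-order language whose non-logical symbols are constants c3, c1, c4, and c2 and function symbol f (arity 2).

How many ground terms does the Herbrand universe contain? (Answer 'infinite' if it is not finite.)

infinite

The signature has at least one function symbol (f, arity 2) and at least one constant (c3).
Iterating f gives infinitely many distinct ground terms: c3, f(c3, c3), f(f(c3, c3), f(c3, c3)), ...
So the Herbrand universe is infinite.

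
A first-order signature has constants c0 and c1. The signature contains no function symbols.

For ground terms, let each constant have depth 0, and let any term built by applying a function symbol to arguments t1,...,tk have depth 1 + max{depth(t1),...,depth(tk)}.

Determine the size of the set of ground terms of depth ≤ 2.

With no function symbols every ground term is a constant, so there are exactly 2 ground terms at every depth bound.
N_0 = 2
N_1 = 2
N_2 = 2
Explicitly: c0, c1.

2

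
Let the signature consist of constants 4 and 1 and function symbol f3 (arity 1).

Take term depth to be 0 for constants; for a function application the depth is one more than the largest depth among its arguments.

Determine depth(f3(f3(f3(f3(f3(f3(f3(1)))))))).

depth(f3(1)) = 1 + depth(1) = 1 + 0 = 1
depth(f3(f3(1))) = 1 + depth(f3(1)) = 1 + 1 = 2
depth(f3(f3(f3(1)))) = 1 + depth(f3(f3(1))) = 1 + 2 = 3
depth(f3(f3(f3(f3(1))))) = 1 + depth(f3(f3(f3(1)))) = 1 + 3 = 4
depth(f3(f3(f3(f3(f3(1)))))) = 1 + depth(f3(f3(f3(f3(1))))) = 1 + 4 = 5
depth(f3(f3(f3(f3(f3(f3(1))))))) = 1 + depth(f3(f3(f3(f3(f3(1)))))) = 1 + 5 = 6
depth(f3(f3(f3(f3(f3(f3(f3(1)))))))) = 1 + depth(f3(f3(f3(f3(f3(f3(1))))))) = 1 + 6 = 7

7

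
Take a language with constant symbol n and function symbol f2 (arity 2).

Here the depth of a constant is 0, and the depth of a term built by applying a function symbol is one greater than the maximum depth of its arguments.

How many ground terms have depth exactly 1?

Write N_k for the number of ground terms of depth ≤ k. A term of depth ≤ k is either a constant or a function symbol applied to arguments of depth ≤ k−1, so N_k = 1 + N_{k-1}^2.
N_0 = 1
N_1 = 1 + 1^2 = 2
Terms of depth exactly 1: N_1 − N_0 = 2 − 1 = 1.

1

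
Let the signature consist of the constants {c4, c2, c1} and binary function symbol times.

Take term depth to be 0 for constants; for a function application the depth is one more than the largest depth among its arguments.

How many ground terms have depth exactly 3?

21465

Count level by level. With function symbols times/2, the terms of depth ≤ k are the 3 constants together with each function applied to depth-≤(k−1) tuples, so N_k = 3 + N_{k-1}^2.
N_0 = 3
N_1 = 3 + 3^2 = 12
N_2 = 3 + 12^2 = 147
N_3 = 3 + 147^2 = 21612
Terms of depth exactly 3: N_3 − N_2 = 21612 − 147 = 21465.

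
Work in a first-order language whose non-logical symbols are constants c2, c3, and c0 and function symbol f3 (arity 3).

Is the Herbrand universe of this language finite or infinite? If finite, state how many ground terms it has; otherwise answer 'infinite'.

The signature has at least one function symbol (f3, arity 3) and at least one constant (c2).
Iterating f3 gives infinitely many distinct ground terms: c2, f3(c2, c2, c2), f3(f3(c2, c2, c2), f3(c2, c2, c2), f3(c2, c2, c2)), ...
So the Herbrand universe is infinite.

infinite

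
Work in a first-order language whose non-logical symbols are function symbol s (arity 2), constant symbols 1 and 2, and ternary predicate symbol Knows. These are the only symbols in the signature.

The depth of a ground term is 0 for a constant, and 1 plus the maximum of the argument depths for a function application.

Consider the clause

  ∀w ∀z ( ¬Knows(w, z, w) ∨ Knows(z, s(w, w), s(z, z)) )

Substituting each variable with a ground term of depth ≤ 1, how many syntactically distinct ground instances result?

36

Ground terms of depth ≤ 1:
  Let N_k count ground terms of depth at most k. Each non-constant term of depth ≤ k is some function symbol applied to depth-≤(k−1) arguments, giving N_k = 2 + N_{k-1}^2.
  N_0 = 2
  N_1 = 2 + 2^2 = 6
So there are 6 ground terms available for substitution.
The body mentions every one of the 2 quantified variables; since ground terms form a free algebra, no two substitutions collapse to the same formula.
Number of ground instances = 6^2 = 36.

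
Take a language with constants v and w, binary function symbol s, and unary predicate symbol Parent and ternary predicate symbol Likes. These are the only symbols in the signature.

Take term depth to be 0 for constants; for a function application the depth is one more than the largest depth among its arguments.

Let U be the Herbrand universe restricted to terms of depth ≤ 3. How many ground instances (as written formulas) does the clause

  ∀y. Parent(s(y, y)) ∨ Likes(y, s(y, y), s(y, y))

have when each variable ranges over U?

1446

Ground terms of depth ≤ 3:
  Let N_k count ground terms of depth at most k. Each non-constant term of depth ≤ k is some function symbol applied to depth-≤(k−1) arguments, giving N_k = 2 + N_{k-1}^2.
  N_0 = 2
  N_1 = 2 + 2^2 = 6
  N_2 = 2 + 6^2 = 38
  N_3 = 2 + 38^2 = 1446
So there are 1446 ground terms available for substitution.
The clause has 1 distinct variable (y), which appears in the body. In the free term algebra distinct substitutions yield syntactically distinct ground instances.
Number of ground instances = 1446.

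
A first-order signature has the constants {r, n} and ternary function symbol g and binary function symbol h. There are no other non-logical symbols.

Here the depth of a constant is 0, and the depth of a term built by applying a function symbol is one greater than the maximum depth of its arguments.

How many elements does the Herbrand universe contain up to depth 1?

Let N_k = |{terms of depth ≤ k}|. Then N_0 = 2 and N_k = 2 + N_{k-1}^3 + N_{k-1}^2 for k ≥ 1 (one summand per function symbol, arity giving the exponent).
N_0 = 2
N_1 = 2 + 2^3 + 2^2 = 14

14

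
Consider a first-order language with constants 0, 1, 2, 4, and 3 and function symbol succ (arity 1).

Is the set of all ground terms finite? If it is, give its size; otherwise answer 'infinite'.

infinite

The signature has at least one function symbol (succ, arity 1) and at least one constant (0).
Iterating succ gives infinitely many distinct ground terms: 0, succ(0), succ(succ(0)), ...
So the Herbrand universe is infinite.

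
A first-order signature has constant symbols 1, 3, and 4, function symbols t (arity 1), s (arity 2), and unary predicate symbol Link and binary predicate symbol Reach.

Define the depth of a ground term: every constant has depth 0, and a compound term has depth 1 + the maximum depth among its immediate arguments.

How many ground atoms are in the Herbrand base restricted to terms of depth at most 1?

240

First count ground terms of depth ≤ 1.
Let N_k count ground terms of depth at most k. Each non-constant term of depth ≤ k is some function symbol applied to depth-≤(k−1) arguments, giving N_k = 3 + N_{k-1} + N_{k-1}^2.
N_0 = 3
N_1 = 3 + 3 + 3^2 = 15
So |H| = 15.
A ground atom is a predicate applied to a tuple of terms from H, so the count is the sum over predicates of |H|^arity:
  Link: 15;  Reach: 15^2 = 225
Total ground atoms: 15 + 225 = 240.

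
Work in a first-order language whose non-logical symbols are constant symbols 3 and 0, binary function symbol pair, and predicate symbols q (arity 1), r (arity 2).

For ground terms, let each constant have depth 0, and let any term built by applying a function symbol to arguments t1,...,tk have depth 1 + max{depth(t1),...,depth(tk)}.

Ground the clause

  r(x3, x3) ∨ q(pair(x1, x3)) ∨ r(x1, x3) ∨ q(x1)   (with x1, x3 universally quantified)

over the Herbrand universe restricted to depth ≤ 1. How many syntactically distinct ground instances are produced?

36

Ground terms of depth ≤ 1:
  Let N_k count ground terms of depth at most k. Each non-constant term of depth ≤ k is some function symbol applied to depth-≤(k−1) arguments, giving N_k = 2 + N_{k-1}^2.
  N_0 = 2
  N_1 = 2 + 2^2 = 6
  Explicitly: 3, 0, pair(3, 3), pair(3, 0), pair(0, 3), pair(0, 0).
So there are 6 ground terms available for substitution.
There are 2 variables to instantiate (x1, x3), each occurring in at least one literal, so different choices give different ground instances.
Number of ground instances = 6^2 = 36.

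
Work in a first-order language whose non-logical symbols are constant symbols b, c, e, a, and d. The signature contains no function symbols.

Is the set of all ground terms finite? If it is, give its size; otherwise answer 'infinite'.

There are no function symbols, so every ground term is one of the 5 constants.
The Herbrand universe is {b, c, e, a, d}, which is finite with 5 elements.

5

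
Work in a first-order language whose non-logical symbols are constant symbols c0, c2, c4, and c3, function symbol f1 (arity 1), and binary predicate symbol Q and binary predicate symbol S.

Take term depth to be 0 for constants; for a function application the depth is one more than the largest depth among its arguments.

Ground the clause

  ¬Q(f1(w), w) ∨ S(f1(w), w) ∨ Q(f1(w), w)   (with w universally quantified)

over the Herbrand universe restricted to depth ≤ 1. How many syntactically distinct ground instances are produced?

Ground terms of depth ≤ 1:
  Write N_k for the number of ground terms of depth ≤ k. A term of depth ≤ k is either a constant or a function symbol applied to arguments of depth ≤ k−1, so N_k = 4 + N_{k-1}.
  N_0 = 4
  N_1 = 4 + 4 = 8
  Explicitly: c0, c2, c4, c3, f1(c0), f1(c2), f1(c4), f1(c3).
So there are 8 ground terms available for substitution.
The body mentions the single quantified variable w; since ground terms form a free algebra, no two substitutions collapse to the same formula.
Number of ground instances = 8.

8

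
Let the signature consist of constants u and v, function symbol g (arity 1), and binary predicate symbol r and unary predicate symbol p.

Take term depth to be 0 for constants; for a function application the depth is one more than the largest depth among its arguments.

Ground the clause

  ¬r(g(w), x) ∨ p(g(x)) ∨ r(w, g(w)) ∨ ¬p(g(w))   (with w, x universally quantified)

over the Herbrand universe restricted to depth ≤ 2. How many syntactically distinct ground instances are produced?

Ground terms of depth ≤ 2:
  Let N_k count ground terms of depth at most k. Each non-constant term of depth ≤ k is some function symbol applied to depth-≤(k−1) arguments, giving N_k = 2 + N_{k-1}.
  N_0 = 2
  N_1 = 2 + 2 = 4
  N_2 = 2 + 4 = 6
So there are 6 ground terms available for substitution.
The body mentions every one of the 2 quantified variables; since ground terms form a free algebra, no two substitutions collapse to the same formula.
Number of ground instances = 6^2 = 36.

36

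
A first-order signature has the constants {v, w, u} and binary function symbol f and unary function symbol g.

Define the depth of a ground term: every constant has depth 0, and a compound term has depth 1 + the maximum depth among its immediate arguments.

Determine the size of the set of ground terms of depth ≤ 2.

243

Write N_k for the number of ground terms of depth ≤ k. A term of depth ≤ k is either a constant or a function symbol applied to arguments of depth ≤ k−1, so N_k = 3 + N_{k-1}^2 + N_{k-1}.
N_0 = 3
N_1 = 3 + 3^2 + 3 = 15
N_2 = 3 + 15^2 + 15 = 243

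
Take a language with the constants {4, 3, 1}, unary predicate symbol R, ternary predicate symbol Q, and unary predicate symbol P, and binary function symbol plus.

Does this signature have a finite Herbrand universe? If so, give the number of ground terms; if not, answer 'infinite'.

infinite

The signature has at least one function symbol (plus, arity 2) and at least one constant (4).
Iterating plus gives infinitely many distinct ground terms: 4, plus(4, 4), plus(plus(4, 4), plus(4, 4)), ...
So the Herbrand universe is infinite.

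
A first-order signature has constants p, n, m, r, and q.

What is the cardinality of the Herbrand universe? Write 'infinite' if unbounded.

5

There are no function symbols, so every ground term is one of the 5 constants.
The Herbrand universe is {p, n, m, r, q}, which is finite with 5 elements.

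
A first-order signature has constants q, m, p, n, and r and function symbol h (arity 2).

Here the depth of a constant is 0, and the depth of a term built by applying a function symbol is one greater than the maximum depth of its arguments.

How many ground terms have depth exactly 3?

Count level by level. With function symbols h/2, the terms of depth ≤ k are the 5 constants together with each function applied to depth-≤(k−1) tuples, so N_k = 5 + N_{k-1}^2.
N_0 = 5
N_1 = 5 + 5^2 = 30
N_2 = 5 + 30^2 = 905
N_3 = 5 + 905^2 = 819030
Terms of depth exactly 3: N_3 − N_2 = 819030 − 905 = 818125.

818125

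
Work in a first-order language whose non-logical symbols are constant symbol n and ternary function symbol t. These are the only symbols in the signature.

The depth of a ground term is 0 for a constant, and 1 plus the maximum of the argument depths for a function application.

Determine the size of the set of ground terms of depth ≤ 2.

Let N_k count ground terms of depth at most k. Each non-constant term of depth ≤ k is some function symbol applied to depth-≤(k−1) arguments, giving N_k = 1 + N_{k-1}^3.
N_0 = 1
N_1 = 1 + 1^3 = 2
N_2 = 1 + 2^3 = 9

9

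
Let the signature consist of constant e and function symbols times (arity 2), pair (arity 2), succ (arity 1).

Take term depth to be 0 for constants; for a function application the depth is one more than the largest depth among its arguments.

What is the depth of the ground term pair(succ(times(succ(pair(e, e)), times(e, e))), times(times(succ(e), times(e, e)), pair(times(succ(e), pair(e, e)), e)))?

depth(pair(e, e)) = 1 + max(0, 0) = 1
depth(succ(pair(e, e))) = 1 + depth(pair(e, e)) = 1 + 1 = 2
depth(times(e, e)) = 1 + max(0, 0) = 1
depth(times(succ(pair(e, e)), times(e, e))) = 1 + max(2, 1) = 3
depth(succ(times(succ(pair(e, e)), times(e, e)))) = 1 + depth(times(succ(pair(e, e)), times(e, e))) = 1 + 3 = 4
depth(succ(e)) = 1 + depth(e) = 1 + 0 = 1
depth(times(succ(e), times(e, e))) = 1 + max(1, 1) = 2
depth(times(succ(e), pair(e, e))) = 1 + max(1, 1) = 2
depth(pair(times(succ(e), pair(e, e)), e)) = 1 + max(2, 0) = 3
depth(times(times(succ(e), times(e, e)), pair(times(succ(e), pair(e, e)), e))) = 1 + max(2, 3) = 4
depth(pair(succ(times(succ(pair(e, e)), times(e, e))), times(times(succ(e), times(e, e)), pair(times(succ(e), pair(e, e)), e)))) = 1 + max(4, 4) = 5

5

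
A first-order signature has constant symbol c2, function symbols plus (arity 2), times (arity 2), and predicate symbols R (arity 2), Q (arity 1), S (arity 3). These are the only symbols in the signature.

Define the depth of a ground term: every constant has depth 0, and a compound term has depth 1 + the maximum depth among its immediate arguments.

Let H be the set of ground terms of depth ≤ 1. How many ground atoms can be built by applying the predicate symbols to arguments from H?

39

First count ground terms of depth ≤ 1.
Let N_k = |{terms of depth ≤ k}|. Then N_0 = 1 and N_k = 1 + N_{k-1}^2 + N_{k-1}^2 for k ≥ 1 (one summand per function symbol, arity giving the exponent).
N_0 = 1
N_1 = 1 + 1^2 + 1^2 = 3
Explicitly: c2, plus(c2, c2), times(c2, c2).
So |H| = 3.
Each predicate of arity r yields |H|^r ground atoms (one per choice of an r-tuple from H):
  R: 3^2 = 9;  Q: 3;  S: 3^3 = 27
Total ground atoms: 9 + 3 + 27 = 39.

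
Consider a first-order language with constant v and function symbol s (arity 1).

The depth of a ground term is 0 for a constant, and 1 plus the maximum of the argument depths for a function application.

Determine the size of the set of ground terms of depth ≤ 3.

If N_k denotes the number of depth-≤k ground terms, the 1 constant gives N_0 = 1, and each function symbol of arity r contributes N_{k-1}^r new terms at level k: N_k = 1 + N_{k-1}.
N_0 = 1
N_1 = 1 + 1 = 2
N_2 = 1 + 2 = 3
N_3 = 1 + 3 = 4
Explicitly: v, s(v), s(s(v)), s(s(s(v))).

4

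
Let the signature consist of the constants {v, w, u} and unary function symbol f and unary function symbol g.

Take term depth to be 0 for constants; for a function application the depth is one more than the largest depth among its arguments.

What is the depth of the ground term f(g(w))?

2

depth(g(w)) = 1 + depth(w) = 1 + 0 = 1
depth(f(g(w))) = 1 + depth(g(w)) = 1 + 1 = 2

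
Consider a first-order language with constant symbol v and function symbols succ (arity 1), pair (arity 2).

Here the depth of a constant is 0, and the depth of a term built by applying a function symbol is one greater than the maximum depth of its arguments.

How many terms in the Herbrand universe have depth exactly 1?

If N_k denotes the number of depth-≤k ground terms, the 1 constant gives N_0 = 1, and each function symbol of arity r contributes N_{k-1}^r new terms at level k: N_k = 1 + N_{k-1} + N_{k-1}^2.
N_0 = 1
N_1 = 1 + 1 + 1^2 = 3
Terms of depth exactly 1: N_1 − N_0 = 3 − 1 = 2.

2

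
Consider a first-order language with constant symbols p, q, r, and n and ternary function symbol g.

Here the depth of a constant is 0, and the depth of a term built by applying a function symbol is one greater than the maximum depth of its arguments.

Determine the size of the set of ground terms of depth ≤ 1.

68

Count level by level. With function symbols g/3, the terms of depth ≤ k are the 4 constants together with each function applied to depth-≤(k−1) tuples, so N_k = 4 + N_{k-1}^3.
N_0 = 4
N_1 = 4 + 4^3 = 68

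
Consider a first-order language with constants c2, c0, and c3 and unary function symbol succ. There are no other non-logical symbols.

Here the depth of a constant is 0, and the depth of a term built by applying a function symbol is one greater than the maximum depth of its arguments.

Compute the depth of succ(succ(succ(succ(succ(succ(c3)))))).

6

depth(succ(c3)) = 1 + depth(c3) = 1 + 0 = 1
depth(succ(succ(c3))) = 1 + depth(succ(c3)) = 1 + 1 = 2
depth(succ(succ(succ(c3)))) = 1 + depth(succ(succ(c3))) = 1 + 2 = 3
depth(succ(succ(succ(succ(c3))))) = 1 + depth(succ(succ(succ(c3)))) = 1 + 3 = 4
depth(succ(succ(succ(succ(succ(c3)))))) = 1 + depth(succ(succ(succ(succ(c3))))) = 1 + 4 = 5
depth(succ(succ(succ(succ(succ(succ(c3))))))) = 1 + depth(succ(succ(succ(succ(succ(c3)))))) = 1 + 5 = 6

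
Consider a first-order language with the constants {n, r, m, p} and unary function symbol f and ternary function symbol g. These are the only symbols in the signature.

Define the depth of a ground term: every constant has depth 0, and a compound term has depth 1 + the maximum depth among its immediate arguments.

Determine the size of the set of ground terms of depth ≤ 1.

72

Let N_k = |{terms of depth ≤ k}|. Then N_0 = 4 and N_k = 4 + N_{k-1} + N_{k-1}^3 for k ≥ 1 (one summand per function symbol, arity giving the exponent).
N_0 = 4
N_1 = 4 + 4 + 4^3 = 72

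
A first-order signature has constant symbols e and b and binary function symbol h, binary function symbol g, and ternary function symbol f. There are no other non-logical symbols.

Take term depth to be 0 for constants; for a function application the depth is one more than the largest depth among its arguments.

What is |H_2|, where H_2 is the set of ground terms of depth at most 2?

6482

Write N_k for the number of ground terms of depth ≤ k. A term of depth ≤ k is either a constant or a function symbol applied to arguments of depth ≤ k−1, so N_k = 2 + N_{k-1}^2 + N_{k-1}^2 + N_{k-1}^3.
N_0 = 2
N_1 = 2 + 2^2 + 2^2 + 2^3 = 18
N_2 = 2 + 18^2 + 18^2 + 18^3 = 6482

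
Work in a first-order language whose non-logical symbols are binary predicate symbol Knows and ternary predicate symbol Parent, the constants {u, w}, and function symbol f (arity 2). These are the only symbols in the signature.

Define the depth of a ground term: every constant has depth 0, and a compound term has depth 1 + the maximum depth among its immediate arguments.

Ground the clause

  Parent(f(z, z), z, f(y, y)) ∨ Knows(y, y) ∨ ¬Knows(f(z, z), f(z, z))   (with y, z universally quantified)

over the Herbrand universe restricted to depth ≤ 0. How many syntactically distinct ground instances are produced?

Ground terms of depth ≤ 0:
  If N_k denotes the number of depth-≤k ground terms, the 2 constants give N_0 = 2, and each function symbol of arity r contributes N_{k-1}^r new terms at level k: N_k = 2 + N_{k-1}^2.
  N_0 = 2
  Explicitly: u, w.
So there are 2 ground terms available for substitution.
The body mentions every one of the 2 quantified variables; since ground terms form a free algebra, no two substitutions collapse to the same formula.
Number of ground instances = 2^2 = 4.

4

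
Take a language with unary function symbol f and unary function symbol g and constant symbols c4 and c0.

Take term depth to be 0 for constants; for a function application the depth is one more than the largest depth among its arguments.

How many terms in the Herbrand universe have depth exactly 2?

8

Count level by level. With function symbols f/1, g/1, the terms of depth ≤ k are the 2 constants together with each function applied to depth-≤(k−1) tuples, so N_k = 2 + N_{k-1} + N_{k-1}.
N_0 = 2
N_1 = 2 + 2 + 2 = 6
N_2 = 2 + 6 + 6 = 14
Terms of depth exactly 2: N_2 − N_1 = 14 − 6 = 8.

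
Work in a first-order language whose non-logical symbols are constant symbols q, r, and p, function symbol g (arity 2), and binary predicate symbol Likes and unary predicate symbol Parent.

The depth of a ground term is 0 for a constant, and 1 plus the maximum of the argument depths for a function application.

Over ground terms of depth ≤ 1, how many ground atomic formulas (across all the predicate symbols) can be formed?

First count ground terms of depth ≤ 1.
Let N_k count ground terms of depth at most k. Each non-constant term of depth ≤ k is some function symbol applied to depth-≤(k−1) arguments, giving N_k = 3 + N_{k-1}^2.
N_0 = 3
N_1 = 3 + 3^2 = 12
So |H| = 12.
Ground atoms are formed by filling each argument slot of a predicate with a term from H, so an r-ary predicate gives |H|^r atoms:
  Likes: 12^2 = 144;  Parent: 12
Total ground atoms: 144 + 12 = 156.

156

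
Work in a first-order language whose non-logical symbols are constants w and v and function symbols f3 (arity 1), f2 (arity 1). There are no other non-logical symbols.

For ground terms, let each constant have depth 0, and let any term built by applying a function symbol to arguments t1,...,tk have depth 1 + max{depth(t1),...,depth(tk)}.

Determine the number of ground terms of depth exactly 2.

8

If N_k denotes the number of depth-≤k ground terms, the 2 constants give N_0 = 2, and each function symbol of arity r contributes N_{k-1}^r new terms at level k: N_k = 2 + N_{k-1} + N_{k-1}.
N_0 = 2
N_1 = 2 + 2 + 2 = 6
N_2 = 2 + 6 + 6 = 14
Terms of depth exactly 2: N_2 − N_1 = 14 − 6 = 8.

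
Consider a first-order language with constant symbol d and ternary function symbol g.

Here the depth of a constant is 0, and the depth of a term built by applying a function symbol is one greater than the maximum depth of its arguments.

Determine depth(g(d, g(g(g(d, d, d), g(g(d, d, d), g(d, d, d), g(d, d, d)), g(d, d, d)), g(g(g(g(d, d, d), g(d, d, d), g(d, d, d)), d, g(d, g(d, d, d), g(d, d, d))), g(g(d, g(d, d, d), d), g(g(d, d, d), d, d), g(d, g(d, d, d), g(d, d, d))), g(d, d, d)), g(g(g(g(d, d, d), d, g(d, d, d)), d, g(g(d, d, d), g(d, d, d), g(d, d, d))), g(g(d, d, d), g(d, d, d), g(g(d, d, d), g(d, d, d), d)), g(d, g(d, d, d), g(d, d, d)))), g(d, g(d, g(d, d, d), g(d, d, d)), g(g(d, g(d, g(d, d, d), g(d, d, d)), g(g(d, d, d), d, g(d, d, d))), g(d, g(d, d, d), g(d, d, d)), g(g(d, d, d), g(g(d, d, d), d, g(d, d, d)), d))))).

depth(g(d, d, d)) = 1 + max(0, 0, 0) = 1
depth(g(g(d, d, d), g(d, d, d), g(d, d, d))) = 1 + max(1, 1, 1) = 2
depth(g(g(d, d, d), g(g(d, d, d), g(d, d, d), g(d, d, d)), g(d, d, d))) = 1 + max(1, 2, 1) = 3
depth(g(d, g(d, d, d), g(d, d, d))) = 1 + max(0, 1, 1) = 2
depth(g(g(g(d, d, d), g(d, d, d), g(d, d, d)), d, g(d, g(d, d, d), g(d, d, d)))) = 1 + max(2, 0, 2) = 3
depth(g(d, g(d, d, d), d)) = 1 + max(0, 1, 0) = 2
depth(g(g(d, d, d), d, d)) = 1 + max(1, 0, 0) = 2
depth(g(g(d, g(d, d, d), d), g(g(d, d, d), d, d), g(d, g(d, d, d), g(d, d, d)))) = 1 + max(2, 2, 2) = 3
depth(g(g(g(g(d, d, d), g(d, d, d), g(d, d, d)), d, g(d, g(d, d, d), g(d, d, d))), g(g(d, g(d, d, d), d), g(g(d, d, d), d, d), g(d, g(d, d, d), g(d, d, d))), g(d, d, d))) = 1 + max(3, 3, 1) = 4
depth(g(g(d, d, d), d, g(d, d, d))) = 1 + max(1, 0, 1) = 2
depth(g(g(g(d, d, d), d, g(d, d, d)), d, g(g(d, d, d), g(d, d, d), g(d, d, d)))) = 1 + max(2, 0, 2) = 3
depth(g(g(d, d, d), g(d, d, d), d)) = 1 + max(1, 1, 0) = 2
depth(g(g(d, d, d), g(d, d, d), g(g(d, d, d), g(d, d, d), d))) = 1 + max(1, 1, 2) = 3
depth(g(g(g(g(d, d, d), d, g(d, d, d)), d, g(g(d, d, d), g(d, d, d), g(d, d, d))), g(g(d, d, d), g(d, d, d), g(g(d, d, d), g(d, d, d), d)), g(d, g(d, d, d), g(d, d, d)))) = 1 + max(3, 3, 2) = 4
depth(g(g(g(d, d, d), g(g(d, d, d), g(d, d, d), g(d, d, d)), g(d, d, d)), g(g(g(g(d, d, d), g(d, d, d), g(d, d, d)), d, g(d, g(d, d, d), g(d, d, d))), g(g(d, g(d, d, d), d), g(g(d, d, d), d, d), g(d, g(d, d, d), g(d, d, d))), g(d, d, d)), g(g(g(g(d, d, d), d, g(d, d, d)), d, g(g(d, d, d), g(d, d, d), g(d, d, d))), g(g(d, d, d), g(d, d, d), g(g(d, d, d), g(d, d, d), d)), g(d, g(d, d, d), g(d, d, d))))) = 1 + max(3, 4, 4) = 5
depth(g(d, g(d, g(d, d, d), g(d, d, d)), g(g(d, d, d), d, g(d, d, d)))) = 1 + max(0, 2, 2) = 3
depth(g(g(d, d, d), g(g(d, d, d), d, g(d, d, d)), d)) = 1 + max(1, 2, 0) = 3
depth(g(g(d, g(d, g(d, d, d), g(d, d, d)), g(g(d, d, d), d, g(d, d, d))), g(d, g(d, d, d), g(d, d, d)), g(g(d, d, d), g(g(d, d, d), d, g(d, d, d)), d))) = 1 + max(3, 2, 3) = 4
depth(g(d, g(d, g(d, d, d), g(d, d, d)), g(g(d, g(d, g(d, d, d), g(d, d, d)), g(g(d, d, d), d, g(d, d, d))), g(d, g(d, d, d), g(d, d, d)), g(g(d, d, d), g(g(d, d, d), d, g(d, d, d)), d)))) = 1 + max(0, 2, 4) = 5
depth(g(d, g(g(g(d, d, d), g(g(d, d, d), g(d, d, d), g(d, d, d)), g(d, d, d)), g(g(g(g(d, d, d), g(d, d, d), g(d, d, d)), d, g(d, g(d, d, d), g(d, d, d))), g(g(d, g(d, d, d), d), g(g(d, d, d), d, d), g(d, g(d, d, d), g(d, d, d))), g(d, d, d)), g(g(g(g(d, d, d), d, g(d, d, d)), d, g(g(d, d, d), g(d, d, d), g(d, d, d))), g(g(d, d, d), g(d, d, d), g(g(d, d, d), g(d, d, d), d)), g(d, g(d, d, d), g(d, d, d)))), g(d, g(d, g(d, d, d), g(d, d, d)), g(g(d, g(d, g(d, d, d), g(d, d, d)), g(g(d, d, d), d, g(d, d, d))), g(d, g(d, d, d), g(d, d, d)), g(g(d, d, d), g(g(d, d, d), d, g(d, d, d)), d))))) = 1 + max(0, 5, 5) = 6

6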